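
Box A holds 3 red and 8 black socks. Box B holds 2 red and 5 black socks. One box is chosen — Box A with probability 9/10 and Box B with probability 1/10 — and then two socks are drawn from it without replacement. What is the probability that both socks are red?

311/5775

From Box A: P(both red) = (3/11)(2/10) = 3/55.
From Box B: P(both red) = (2/7)(1/6) = 1/21.
Total probability = (9/10)(3/55) + (1/10)(1/21) = 311/5775.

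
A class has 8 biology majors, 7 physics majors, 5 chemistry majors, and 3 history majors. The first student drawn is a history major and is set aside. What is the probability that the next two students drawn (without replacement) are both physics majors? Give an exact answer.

1/11

With the first student removed, 7 physics majors remain out of 22.
P = 7/22 × 6/21 = 42/462 = 1/11.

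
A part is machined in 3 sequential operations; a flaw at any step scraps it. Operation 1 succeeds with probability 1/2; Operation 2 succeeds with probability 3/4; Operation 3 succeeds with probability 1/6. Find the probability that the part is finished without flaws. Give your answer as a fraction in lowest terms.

1/16

Each stage is reached only if all earlier stages succeed, so
P = 1/2 × 3/4 × 1/6 = 3/48 = 1/16.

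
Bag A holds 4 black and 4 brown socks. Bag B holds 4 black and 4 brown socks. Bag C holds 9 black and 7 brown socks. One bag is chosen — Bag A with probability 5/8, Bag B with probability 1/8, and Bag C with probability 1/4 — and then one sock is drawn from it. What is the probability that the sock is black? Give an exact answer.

33/64

From Bag A: P(black) = 4/8.
From Bag B: P(black) = 4/8.
From Bag C: P(black) = 9/16.
Total probability = (5/8)(4/8) + (1/8)(4/8) + (1/4)(9/16) = 33/64.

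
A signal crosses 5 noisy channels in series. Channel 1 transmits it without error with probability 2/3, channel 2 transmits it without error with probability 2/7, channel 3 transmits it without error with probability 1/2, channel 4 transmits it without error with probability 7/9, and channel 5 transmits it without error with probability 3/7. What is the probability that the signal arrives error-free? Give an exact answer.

2/63

Multiplying along the chain,
P = 2/3 × 2/7 × 1/2 × 7/9 × 3/7 = 84/2646 = 2/63.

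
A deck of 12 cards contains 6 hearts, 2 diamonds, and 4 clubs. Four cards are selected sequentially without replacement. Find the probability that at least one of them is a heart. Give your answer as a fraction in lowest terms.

P(no hearts) = 6/12 × 5/11 × 4/10 × 3/9 = 360/11880 = 1/33.
P(at least one) = 1 − 1/33 = 32/33.

32/33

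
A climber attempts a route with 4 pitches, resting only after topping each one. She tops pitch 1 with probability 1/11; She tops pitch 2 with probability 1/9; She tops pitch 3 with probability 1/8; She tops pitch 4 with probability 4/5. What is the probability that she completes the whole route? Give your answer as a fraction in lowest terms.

Each stage is reached only if all earlier stages succeed, so
P = 1/11 × 1/9 × 1/8 × 4/5 = 4/3960 = 1/990.

1/990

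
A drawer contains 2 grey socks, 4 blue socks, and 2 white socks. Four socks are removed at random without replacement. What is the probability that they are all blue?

P = 4/8 × 3/7 × 2/6 × 1/5 = 24/1680 = 1/70.

1/70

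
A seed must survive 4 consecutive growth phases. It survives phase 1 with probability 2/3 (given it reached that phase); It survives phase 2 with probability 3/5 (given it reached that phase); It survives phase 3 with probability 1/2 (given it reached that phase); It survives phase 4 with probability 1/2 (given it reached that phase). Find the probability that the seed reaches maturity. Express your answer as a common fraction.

The events are sequential, so multiply the conditional probabilities:
P = 2/3 × 3/5 × 1/2 × 1/2 = 6/60 = 1/10.

1/10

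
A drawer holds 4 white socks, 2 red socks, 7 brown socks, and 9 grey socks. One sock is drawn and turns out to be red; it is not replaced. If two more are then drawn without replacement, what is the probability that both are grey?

6/35

After the first draw, 9 of the remaining 21 socks are grey.
P = 9/21 × 8/20 = 72/420 = 6/35.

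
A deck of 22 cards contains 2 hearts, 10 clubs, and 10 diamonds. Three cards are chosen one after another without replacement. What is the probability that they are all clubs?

6/77

P(every draw is a club) = 10/22 × 9/21 × 8/20 = 720/9240 = 6/77.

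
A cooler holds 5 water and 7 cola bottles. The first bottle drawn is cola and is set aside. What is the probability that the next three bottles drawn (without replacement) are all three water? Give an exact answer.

2/33

With the first bottle removed, 5 water remain out of 11.
P = 5/11 × 4/10 × 3/9 = 60/990 = 2/33.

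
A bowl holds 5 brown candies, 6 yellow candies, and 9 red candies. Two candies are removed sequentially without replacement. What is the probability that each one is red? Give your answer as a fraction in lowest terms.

18/95

P(all red) = 9/20 × 8/19 = 72/380 = 18/95.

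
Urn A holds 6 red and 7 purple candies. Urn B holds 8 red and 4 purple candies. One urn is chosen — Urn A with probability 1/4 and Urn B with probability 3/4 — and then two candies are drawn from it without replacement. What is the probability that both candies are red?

419/1144

From Urn A: P(both red) = (6/13)(5/12) = 5/26.
From Urn B: P(both red) = (8/12)(7/11) = 14/33.
Total probability = (1/4)(5/26) + (3/4)(14/33) = 419/1144.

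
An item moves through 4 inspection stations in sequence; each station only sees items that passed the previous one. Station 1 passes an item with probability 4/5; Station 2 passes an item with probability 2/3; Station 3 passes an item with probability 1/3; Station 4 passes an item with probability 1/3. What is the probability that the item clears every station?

Multiplying along the chain,
P = 4/5 × 2/3 × 1/3 × 1/3 = 8/135.

8/135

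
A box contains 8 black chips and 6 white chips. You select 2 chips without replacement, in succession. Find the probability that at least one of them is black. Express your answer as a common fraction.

76/91

P(no black) = 6/14 × 5/13 = 30/182 = 15/91.
P(at least one) = 1 − 15/91 = 76/91.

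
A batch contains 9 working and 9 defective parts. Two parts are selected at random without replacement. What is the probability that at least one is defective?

13/17

P(no defective) = 9/18 × 8/17 = 72/306 = 4/17.
P(at least one) = 1 − 4/17 = 13/17.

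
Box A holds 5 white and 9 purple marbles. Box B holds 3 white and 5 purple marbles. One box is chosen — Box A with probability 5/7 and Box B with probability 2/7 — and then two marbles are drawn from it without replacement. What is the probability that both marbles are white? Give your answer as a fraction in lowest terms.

From Box A: P(both white) = (5/14)(4/13) = 10/91.
From Box B: P(both white) = (3/8)(2/7) = 3/28.
Total probability = (5/7)(10/91) + (2/7)(3/28) = 139/1274.

139/1274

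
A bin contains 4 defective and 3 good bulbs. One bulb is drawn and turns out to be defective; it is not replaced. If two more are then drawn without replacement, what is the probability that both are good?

With the first bulb removed, 3 good remain out of 6.
P = 3/6 × 2/5 = 6/30 = 1/5.

1/5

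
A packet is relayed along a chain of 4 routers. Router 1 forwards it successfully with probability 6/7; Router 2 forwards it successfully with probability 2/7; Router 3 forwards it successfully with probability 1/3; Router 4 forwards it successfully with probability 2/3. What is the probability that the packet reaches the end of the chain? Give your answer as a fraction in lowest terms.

Each stage is reached only if all earlier stages succeed, so
P = 6/7 × 2/7 × 1/3 × 2/3 = 24/441 = 8/147.

8/147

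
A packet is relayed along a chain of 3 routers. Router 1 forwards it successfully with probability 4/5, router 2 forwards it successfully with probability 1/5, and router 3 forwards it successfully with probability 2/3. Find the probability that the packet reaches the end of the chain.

8/75

The events are sequential, so multiply the conditional probabilities:
P = 4/5 × 1/5 × 2/3 = 8/75.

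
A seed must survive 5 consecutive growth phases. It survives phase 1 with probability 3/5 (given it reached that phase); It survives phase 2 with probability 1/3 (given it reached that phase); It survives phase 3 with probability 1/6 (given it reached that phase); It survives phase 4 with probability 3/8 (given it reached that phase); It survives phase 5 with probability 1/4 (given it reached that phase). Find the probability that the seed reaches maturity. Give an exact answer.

1/320

The events are sequential, so multiply the conditional probabilities:
P = 3/5 × 1/3 × 1/6 × 3/8 × 1/4 = 9/2880 = 1/320.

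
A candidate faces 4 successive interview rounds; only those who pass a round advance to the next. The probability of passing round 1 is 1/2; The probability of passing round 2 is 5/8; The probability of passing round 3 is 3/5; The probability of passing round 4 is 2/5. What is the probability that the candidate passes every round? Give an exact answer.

3/40

Each stage is reached only if all earlier stages succeed, so
P = 1/2 × 5/8 × 3/5 × 2/5 = 30/400 = 3/40.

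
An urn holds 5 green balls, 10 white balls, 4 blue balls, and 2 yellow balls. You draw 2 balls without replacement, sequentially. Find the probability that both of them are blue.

P(all blue) = 4/21 × 3/20 = 12/420 = 1/35.

1/35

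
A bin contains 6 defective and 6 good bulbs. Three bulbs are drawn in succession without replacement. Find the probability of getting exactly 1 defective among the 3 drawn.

9/22

One ordering (defective drawn first) has probability 6/12 × 6/11 × 5/10 = 180/1320 = 3/22.
There are C(3,1) = 3 such orderings, each equally likely, so P = 3 × 3/22 = 9/22.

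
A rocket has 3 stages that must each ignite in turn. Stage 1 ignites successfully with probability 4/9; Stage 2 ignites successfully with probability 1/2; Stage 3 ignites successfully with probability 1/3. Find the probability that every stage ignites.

2/27

Multiplying along the chain,
P = 4/9 × 1/2 × 1/3 = 4/54 = 2/27.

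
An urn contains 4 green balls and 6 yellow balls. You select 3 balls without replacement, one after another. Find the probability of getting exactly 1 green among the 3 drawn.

1/2

One ordering (green drawn first) has probability 4/10 × 6/9 × 5/8 = 120/720 = 1/6.
There are C(3,1) = 3 such orderings, each equally likely, so P = 3 × 1/6 = 1/2.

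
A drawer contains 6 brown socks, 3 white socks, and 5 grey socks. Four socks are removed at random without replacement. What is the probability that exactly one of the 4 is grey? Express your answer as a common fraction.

60/143

One ordering (grey drawn first) has probability 5/14 × 9/13 × 8/12 × 7/11 = 2520/24024 = 15/143.
There are C(4,1) = 4 such orderings, each equally likely, so P = 4 × 15/143 = 60/143.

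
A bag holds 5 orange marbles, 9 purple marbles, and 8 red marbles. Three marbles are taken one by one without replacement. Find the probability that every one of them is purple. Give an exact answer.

P(every draw is purple) = 9/22 × 8/21 × 7/20 = 504/9240 = 3/55.

3/55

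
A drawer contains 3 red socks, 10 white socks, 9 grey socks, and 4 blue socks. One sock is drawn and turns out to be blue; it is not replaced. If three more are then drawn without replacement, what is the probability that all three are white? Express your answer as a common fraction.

With the first sock removed, 10 white remain out of 25.
P = 10/25 × 9/24 × 8/23 = 720/13800 = 6/115.

6/115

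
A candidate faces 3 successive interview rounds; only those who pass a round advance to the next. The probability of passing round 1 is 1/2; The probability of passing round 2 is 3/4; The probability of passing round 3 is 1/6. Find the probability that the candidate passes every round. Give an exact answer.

The events are sequential, so multiply the conditional probabilities:
P = 1/2 × 3/4 × 1/6 = 3/48 = 1/16.

1/16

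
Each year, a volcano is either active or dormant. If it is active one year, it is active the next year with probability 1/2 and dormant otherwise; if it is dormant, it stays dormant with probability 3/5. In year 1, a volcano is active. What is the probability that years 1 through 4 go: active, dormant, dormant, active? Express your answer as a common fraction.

Year 1 is given. For each transition, use the conditional probability from the current state:
P(dormant | active) = 1/2; P(dormant | dormant) = 3/5; P(active | dormant) = 2/5.
P = 1/2 × 3/5 × 2/5 = 6/50 = 3/25.

3/25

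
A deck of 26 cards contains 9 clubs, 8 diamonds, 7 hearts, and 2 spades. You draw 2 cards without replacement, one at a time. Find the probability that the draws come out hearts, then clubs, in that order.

63/650

Multiply the probability of each draw given the previous ones:
P = 7/26 × 9/25 = 63/650.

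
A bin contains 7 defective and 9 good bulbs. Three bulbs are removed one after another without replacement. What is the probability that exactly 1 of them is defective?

9/20

One ordering (defective drawn first) has probability 7/16 × 9/15 × 8/14 = 504/3360 = 3/20.
There are C(3,1) = 3 such orderings, each equally likely, so P = 3 × 3/20 = 9/20.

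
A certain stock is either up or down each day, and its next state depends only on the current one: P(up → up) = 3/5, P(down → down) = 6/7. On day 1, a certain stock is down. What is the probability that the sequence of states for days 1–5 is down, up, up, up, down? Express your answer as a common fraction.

18/875

Day 1 is given. For each transition, use the conditional probability from the current state:
P(up | down) = 1/7; P(up | up) = 3/5; P(up | up) = 3/5; P(down | up) = 2/5.
P = 1/7 × 3/5 × 3/5 × 2/5 = 18/875.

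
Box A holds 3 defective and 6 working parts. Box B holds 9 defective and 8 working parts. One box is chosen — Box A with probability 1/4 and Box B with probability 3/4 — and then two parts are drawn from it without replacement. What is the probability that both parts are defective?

179/816

From Box A: P(both defective) = (3/9)(2/8) = 1/12.
From Box B: P(both defective) = (9/17)(8/16) = 9/34.
Total probability = (1/4)(1/12) + (3/4)(9/34) = 179/816.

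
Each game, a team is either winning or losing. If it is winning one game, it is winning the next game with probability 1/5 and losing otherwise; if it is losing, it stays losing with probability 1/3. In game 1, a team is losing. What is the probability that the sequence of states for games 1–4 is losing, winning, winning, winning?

Game 1 is given. For each transition, use the conditional probability from the current state:
P(winning | losing) = 2/3; P(winning | winning) = 1/5; P(winning | winning) = 1/5.
P = 2/3 × 1/5 × 1/5 = 2/75.

2/75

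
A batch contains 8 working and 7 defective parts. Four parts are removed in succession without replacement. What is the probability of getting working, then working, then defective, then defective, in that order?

Chain rule:
P = 8/15 × 7/14 × 7/13 × 6/12 = 2352/32760 = 14/195.

14/195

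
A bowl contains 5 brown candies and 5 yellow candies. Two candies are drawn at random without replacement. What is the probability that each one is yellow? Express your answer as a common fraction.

2/9

P = 5/10 × 4/9 = 20/90 = 2/9.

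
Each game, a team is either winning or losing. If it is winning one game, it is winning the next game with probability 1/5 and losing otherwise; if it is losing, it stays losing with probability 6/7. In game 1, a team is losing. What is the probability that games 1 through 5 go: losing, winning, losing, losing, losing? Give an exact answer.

Game 1 is given. For each transition, use the conditional probability from the current state:
P(winning | losing) = 1/7; P(losing | winning) = 4/5; P(losing | losing) = 6/7; P(losing | losing) = 6/7.
P = 1/7 × 4/5 × 6/7 × 6/7 = 144/1715.

144/1715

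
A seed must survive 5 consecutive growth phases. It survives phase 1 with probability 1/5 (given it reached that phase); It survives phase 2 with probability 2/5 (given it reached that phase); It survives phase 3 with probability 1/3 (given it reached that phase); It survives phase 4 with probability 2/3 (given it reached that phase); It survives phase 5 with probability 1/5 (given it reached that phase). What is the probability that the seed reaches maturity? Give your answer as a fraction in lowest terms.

Each stage is reached only if all earlier stages succeed, so
P = 1/5 × 2/5 × 1/3 × 2/3 × 1/5 = 4/1125.

4/1125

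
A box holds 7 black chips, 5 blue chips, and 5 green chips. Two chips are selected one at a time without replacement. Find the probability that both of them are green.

5/68

P(all green) = 5/17 × 4/16 = 20/272 = 5/68.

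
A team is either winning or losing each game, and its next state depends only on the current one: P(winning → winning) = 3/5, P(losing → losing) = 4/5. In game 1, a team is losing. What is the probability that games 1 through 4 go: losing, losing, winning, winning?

12/125

Game 1 is given. For each transition, use the conditional probability from the current state:
P(losing | losing) = 4/5; P(winning | losing) = 1/5; P(winning | winning) = 3/5.
P = 4/5 × 1/5 × 3/5 = 12/125.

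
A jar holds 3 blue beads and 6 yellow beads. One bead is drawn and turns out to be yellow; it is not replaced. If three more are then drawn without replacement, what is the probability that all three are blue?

With the first bead removed, 3 blue remain out of 8.
P = 3/8 × 2/7 × 1/6 = 6/336 = 1/56.

1/56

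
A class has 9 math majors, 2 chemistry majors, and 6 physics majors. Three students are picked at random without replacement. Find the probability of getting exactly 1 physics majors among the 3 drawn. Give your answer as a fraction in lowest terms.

One ordering (a physics major drawn first) has probability 6/17 × 11/16 × 10/15 = 660/4080 = 11/68.
There are C(3,1) = 3 such orderings, each equally likely, so P = 3 × 11/68 = 33/68.

33/68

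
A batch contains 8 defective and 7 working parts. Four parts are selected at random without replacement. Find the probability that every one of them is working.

1/39

P(every draw is working) = 7/15 × 6/14 × 5/13 × 4/12 = 840/32760 = 1/39.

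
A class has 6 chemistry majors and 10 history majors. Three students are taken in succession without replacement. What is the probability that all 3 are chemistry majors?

1/28

P(every draw is a chemistry major) = 6/16 × 5/15 × 4/14 = 120/3360 = 1/28.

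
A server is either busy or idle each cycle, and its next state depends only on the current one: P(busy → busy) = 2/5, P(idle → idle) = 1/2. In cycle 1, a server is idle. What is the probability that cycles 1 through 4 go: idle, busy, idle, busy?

Cycle 1 is given. For each transition, use the conditional probability from the current state:
P(busy | idle) = 1/2; P(idle | busy) = 3/5; P(busy | idle) = 1/2.
P = 1/2 × 3/5 × 1/2 = 3/20.

3/20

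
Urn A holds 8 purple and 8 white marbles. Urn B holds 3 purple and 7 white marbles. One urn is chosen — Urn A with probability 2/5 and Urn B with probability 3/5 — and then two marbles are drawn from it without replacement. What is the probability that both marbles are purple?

From Urn A: P(both purple) = (8/16)(7/15) = 7/30.
From Urn B: P(both purple) = (3/10)(2/9) = 1/15.
Total probability = (2/5)(7/30) + (3/5)(1/15) = 2/15.

2/15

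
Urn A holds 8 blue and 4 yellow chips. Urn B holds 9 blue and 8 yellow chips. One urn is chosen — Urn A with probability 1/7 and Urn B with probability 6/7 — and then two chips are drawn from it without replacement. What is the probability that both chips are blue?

1129/3927

From Urn A: P(both blue) = (8/12)(7/11) = 14/33.
From Urn B: P(both blue) = (9/17)(8/16) = 9/34.
Total probability = (1/7)(14/33) + (6/7)(9/34) = 1129/3927.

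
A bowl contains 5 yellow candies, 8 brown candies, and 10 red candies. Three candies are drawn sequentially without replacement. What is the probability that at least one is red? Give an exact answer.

P(no red) = 13/23 × 12/22 × 11/21 = 1716/10626 = 26/161.
P(at least one) = 1 − 26/161 = 135/161.

135/161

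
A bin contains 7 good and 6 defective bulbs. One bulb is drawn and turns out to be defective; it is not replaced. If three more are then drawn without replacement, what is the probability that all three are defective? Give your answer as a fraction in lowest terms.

1/22

With the first bulb removed, 5 defective remain out of 12.
P = 5/12 × 4/11 × 3/10 = 60/1320 = 1/22.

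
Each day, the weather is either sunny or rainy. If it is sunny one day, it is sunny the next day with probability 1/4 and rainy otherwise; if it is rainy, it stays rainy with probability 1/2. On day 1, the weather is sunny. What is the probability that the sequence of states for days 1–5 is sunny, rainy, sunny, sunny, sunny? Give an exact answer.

3/128

Day 1 is given. For each transition, use the conditional probability from the current state:
P(rainy | sunny) = 3/4; P(sunny | rainy) = 1/2; P(sunny | sunny) = 1/4; P(sunny | sunny) = 1/4.
P = 3/4 × 1/2 × 1/4 × 1/4 = 3/128.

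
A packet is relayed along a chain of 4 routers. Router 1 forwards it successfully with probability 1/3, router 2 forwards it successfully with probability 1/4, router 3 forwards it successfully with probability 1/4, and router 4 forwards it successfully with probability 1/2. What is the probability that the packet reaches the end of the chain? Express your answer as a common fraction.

1/96

The events are sequential, so multiply the conditional probabilities:
P = 1/3 × 1/4 × 1/4 × 1/2 = 1/96.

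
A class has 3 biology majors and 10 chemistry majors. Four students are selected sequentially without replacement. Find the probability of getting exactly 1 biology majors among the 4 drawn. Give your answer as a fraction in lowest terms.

72/143

One ordering (a biology major drawn first) has probability 3/13 × 10/12 × 9/11 × 8/10 = 2160/17160 = 18/143.
There are C(4,1) = 4 such orderings, each equally likely, so P = 4 × 18/143 = 72/143.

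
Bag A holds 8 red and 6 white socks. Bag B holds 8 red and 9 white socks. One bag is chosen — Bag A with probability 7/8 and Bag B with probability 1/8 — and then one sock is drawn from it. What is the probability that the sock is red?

19/34

From Bag A: P(red) = 8/14.
From Bag B: P(red) = 8/17.
Total probability = (7/8)(8/14) + (1/8)(8/17) = 19/34.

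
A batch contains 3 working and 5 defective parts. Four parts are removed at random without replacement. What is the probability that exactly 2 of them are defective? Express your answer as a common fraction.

One ordering (defective drawn first) has probability 5/8 × 4/7 × 3/6 × 2/5 = 120/1680 = 1/14.
There are C(4,2) = 6 such orderings, each equally likely, so P = 6 × 1/14 = 3/7.

3/7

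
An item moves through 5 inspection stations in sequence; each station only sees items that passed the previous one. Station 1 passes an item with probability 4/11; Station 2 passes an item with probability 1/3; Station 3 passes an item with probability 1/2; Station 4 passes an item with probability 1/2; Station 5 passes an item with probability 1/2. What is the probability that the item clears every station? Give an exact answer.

1/66

The events are sequential, so multiply the conditional probabilities:
P = 4/11 × 1/3 × 1/2 × 1/2 × 1/2 = 4/264 = 1/66.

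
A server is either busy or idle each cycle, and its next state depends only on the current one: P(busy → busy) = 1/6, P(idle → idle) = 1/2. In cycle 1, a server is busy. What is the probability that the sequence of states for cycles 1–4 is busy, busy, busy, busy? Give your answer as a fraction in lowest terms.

Cycle 1 is given. For each transition, use the conditional probability from the current state:
P(busy | busy) = 1/6; P(busy | busy) = 1/6; P(busy | busy) = 1/6.
P = 1/6 × 1/6 × 1/6 = 1/216.

1/216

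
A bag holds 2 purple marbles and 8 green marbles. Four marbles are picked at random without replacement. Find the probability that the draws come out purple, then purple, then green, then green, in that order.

1/45

Each draw changes the counts, so multiply the conditional probabilities along the sequence:
P = 2/10 × 1/9 × 8/8 × 7/7 = 112/5040 = 1/45.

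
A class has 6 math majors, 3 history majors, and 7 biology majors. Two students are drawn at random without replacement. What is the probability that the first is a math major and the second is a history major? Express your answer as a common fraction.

Chain rule:
P = 6/16 × 3/15 = 18/240 = 3/40.

3/40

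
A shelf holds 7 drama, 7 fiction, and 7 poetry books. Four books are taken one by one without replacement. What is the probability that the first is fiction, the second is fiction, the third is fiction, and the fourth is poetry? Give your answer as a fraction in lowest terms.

Each draw changes the counts, so multiply the conditional probabilities along the sequence:
P = 7/21 × 6/20 × 5/19 × 7/18 = 1470/143640 = 7/684.

7/684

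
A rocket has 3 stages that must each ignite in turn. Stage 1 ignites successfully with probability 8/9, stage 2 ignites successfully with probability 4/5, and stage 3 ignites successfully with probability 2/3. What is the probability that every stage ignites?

Multiplying along the chain,
P = 8/9 × 4/5 × 2/3 = 64/135.

64/135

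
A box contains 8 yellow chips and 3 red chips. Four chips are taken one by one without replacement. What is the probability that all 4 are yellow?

P = 8/11 × 7/10 × 6/9 × 5/8 = 1680/7920 = 7/33.

7/33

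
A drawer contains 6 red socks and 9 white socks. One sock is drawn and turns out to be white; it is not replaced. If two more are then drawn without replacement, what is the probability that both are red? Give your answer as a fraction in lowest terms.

With the first sock removed, 6 red remain out of 14.
P = 6/14 × 5/13 = 30/182 = 15/91.

15/91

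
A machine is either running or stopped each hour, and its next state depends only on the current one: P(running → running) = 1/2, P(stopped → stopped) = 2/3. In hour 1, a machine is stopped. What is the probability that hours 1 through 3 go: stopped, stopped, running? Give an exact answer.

Hour 1 is given. For each transition, use the conditional probability from the current state:
P(stopped | stopped) = 2/3; P(running | stopped) = 1/3.
P = 2/3 × 1/3 = 2/9.

2/9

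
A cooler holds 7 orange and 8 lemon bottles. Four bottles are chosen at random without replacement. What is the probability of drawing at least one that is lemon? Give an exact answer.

P(no lemon) = 7/15 × 6/14 × 5/13 × 4/12 = 840/32760 = 1/39.
P(at least one) = 1 − 1/39 = 38/39.

38/39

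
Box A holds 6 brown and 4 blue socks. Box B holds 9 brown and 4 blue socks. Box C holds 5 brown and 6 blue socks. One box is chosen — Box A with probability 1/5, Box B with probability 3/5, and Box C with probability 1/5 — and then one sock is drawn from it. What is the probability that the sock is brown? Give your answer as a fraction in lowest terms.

From Box A: P(brown) = 6/10.
From Box B: P(brown) = 9/13.
From Box C: P(brown) = 5/11.
Total probability = (1/5)(6/10) + (3/5)(9/13) + (1/5)(5/11) = 2239/3575.

2239/3575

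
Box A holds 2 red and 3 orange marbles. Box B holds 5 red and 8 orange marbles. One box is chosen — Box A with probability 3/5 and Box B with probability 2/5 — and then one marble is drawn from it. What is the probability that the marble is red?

From Box A: P(red) = 2/5.
From Box B: P(red) = 5/13.
Total probability = (3/5)(2/5) + (2/5)(5/13) = 128/325.

128/325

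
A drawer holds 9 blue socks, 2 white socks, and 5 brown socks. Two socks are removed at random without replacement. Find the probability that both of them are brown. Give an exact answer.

1/12

P(every draw is brown) = 5/16 × 4/15 = 20/240 = 1/12.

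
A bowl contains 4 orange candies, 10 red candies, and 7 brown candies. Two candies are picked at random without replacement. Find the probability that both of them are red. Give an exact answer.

P = 10/21 × 9/20 = 90/420 = 3/14.

3/14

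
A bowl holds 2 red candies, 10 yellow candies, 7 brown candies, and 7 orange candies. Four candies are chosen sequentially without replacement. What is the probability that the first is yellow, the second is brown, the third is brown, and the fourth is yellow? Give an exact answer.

63/5980

Each draw changes the counts, so multiply the conditional probabilities along the sequence:
P = 10/26 × 7/25 × 6/24 × 9/23 = 3780/358800 = 63/5980.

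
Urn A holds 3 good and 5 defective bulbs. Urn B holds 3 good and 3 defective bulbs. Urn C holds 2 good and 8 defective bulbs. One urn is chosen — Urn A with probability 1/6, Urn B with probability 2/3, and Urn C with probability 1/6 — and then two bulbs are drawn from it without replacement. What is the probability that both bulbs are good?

1171/7560

From Urn A: P(both good) = (3/8)(2/7) = 3/28.
From Urn B: P(both good) = (3/6)(2/5) = 1/5.
From Urn C: P(both good) = (2/10)(1/9) = 1/45.
Total probability = (1/6)(3/28) + (2/3)(1/5) + (1/6)(1/45) = 1171/7560.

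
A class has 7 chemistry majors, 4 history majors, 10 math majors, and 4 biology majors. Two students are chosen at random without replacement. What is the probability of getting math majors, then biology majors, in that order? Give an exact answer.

1/15

Multiply the probability of each draw given the previous ones:
P = 10/25 × 4/24 = 40/600 = 1/15.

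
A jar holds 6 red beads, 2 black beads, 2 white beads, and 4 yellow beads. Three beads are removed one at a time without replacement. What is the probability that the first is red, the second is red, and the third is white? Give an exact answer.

5/182

Each draw changes the counts, so multiply the conditional probabilities along the sequence:
P = 6/14 × 5/13 × 2/12 = 60/2184 = 5/182.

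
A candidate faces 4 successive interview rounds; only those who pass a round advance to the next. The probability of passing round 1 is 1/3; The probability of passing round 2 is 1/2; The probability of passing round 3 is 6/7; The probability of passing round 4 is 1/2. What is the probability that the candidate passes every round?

The events are sequential, so multiply the conditional probabilities:
P = 1/3 × 1/2 × 6/7 × 1/2 = 6/84 = 1/14.

1/14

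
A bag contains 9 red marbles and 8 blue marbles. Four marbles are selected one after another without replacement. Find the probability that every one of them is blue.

1/34

P(all blue) = 8/17 × 7/16 × 6/15 × 5/14 = 1680/57120 = 1/34.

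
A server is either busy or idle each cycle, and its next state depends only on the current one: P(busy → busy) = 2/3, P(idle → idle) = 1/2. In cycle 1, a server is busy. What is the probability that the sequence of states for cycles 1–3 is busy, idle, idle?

Cycle 1 is given. For each transition, use the conditional probability from the current state:
P(idle | busy) = 1/3; P(idle | idle) = 1/2.
P = 1/3 × 1/2 = 1/6.

1/6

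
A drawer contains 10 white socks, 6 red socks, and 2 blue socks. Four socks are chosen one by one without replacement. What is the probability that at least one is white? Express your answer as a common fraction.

299/306

P(no white) = 8/18 × 7/17 × 6/16 × 5/15 = 1680/73440 = 7/306.
P(at least one) = 1 − 7/306 = 299/306.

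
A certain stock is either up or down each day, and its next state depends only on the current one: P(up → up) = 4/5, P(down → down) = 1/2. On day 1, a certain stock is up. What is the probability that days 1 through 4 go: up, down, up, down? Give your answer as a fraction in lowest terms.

Day 1 is given. For each transition, use the conditional probability from the current state:
P(down | up) = 1/5; P(up | down) = 1/2; P(down | up) = 1/5.
P = 1/5 × 1/2 × 1/5 = 1/50.

1/50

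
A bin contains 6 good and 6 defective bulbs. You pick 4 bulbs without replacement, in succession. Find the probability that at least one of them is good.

32/33

P(no good) = 6/12 × 5/11 × 4/10 × 3/9 = 360/11880 = 1/33.
P(at least one) = 1 − 1/33 = 32/33.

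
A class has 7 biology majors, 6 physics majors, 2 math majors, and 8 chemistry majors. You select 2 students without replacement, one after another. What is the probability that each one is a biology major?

P(every draw is a biology major) = 7/23 × 6/22 = 42/506 = 21/253.

21/253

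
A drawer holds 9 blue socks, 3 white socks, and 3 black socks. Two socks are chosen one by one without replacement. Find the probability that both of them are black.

1/35

P(all black) = 3/15 × 2/14 = 6/210 = 1/35.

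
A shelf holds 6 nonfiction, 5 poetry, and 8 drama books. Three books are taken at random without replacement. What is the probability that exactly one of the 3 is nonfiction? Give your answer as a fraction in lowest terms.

156/323

One ordering (nonfiction drawn first) has probability 6/19 × 13/18 × 12/17 = 936/5814 = 52/323.
There are C(3,1) = 3 such orderings, each equally likely, so P = 3 × 52/323 = 156/323.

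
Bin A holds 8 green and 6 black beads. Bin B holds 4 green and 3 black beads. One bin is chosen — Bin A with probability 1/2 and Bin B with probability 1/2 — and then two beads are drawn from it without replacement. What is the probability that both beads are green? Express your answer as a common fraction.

27/91

From Bin A: P(both green) = (8/14)(7/13) = 4/13.
From Bin B: P(both green) = (4/7)(3/6) = 2/7.
Total probability = (1/2)(4/13) + (1/2)(2/7) = 27/91.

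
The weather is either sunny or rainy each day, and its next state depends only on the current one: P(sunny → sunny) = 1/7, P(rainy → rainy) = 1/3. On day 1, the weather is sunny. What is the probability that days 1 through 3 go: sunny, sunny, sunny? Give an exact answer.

1/49

Day 1 is given. For each transition, use the conditional probability from the current state:
P(sunny | sunny) = 1/7; P(sunny | sunny) = 1/7.
P = 1/7 × 1/7 = 1/49.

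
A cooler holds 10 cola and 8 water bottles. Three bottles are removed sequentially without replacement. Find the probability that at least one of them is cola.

95/102

P(no cola) = 8/18 × 7/17 × 6/16 = 336/4896 = 7/102.
P(at least one) = 1 − 7/102 = 95/102.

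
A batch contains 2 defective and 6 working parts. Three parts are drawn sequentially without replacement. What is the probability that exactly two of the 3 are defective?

3/28

One ordering (defective drawn first) has probability 2/8 × 1/7 × 6/6 = 12/336 = 1/28.
There are C(3,2) = 3 such orderings, each equally likely, so P = 3 × 1/28 = 3/28.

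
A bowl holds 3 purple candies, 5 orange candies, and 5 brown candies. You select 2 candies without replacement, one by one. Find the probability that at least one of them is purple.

11/26

P(no purple) = 10/13 × 9/12 = 90/156 = 15/26.
P(at least one) = 1 − 15/26 = 11/26.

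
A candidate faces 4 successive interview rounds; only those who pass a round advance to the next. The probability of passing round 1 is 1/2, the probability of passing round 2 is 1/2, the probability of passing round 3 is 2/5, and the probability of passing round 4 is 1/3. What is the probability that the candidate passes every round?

The events are sequential, so multiply the conditional probabilities:
P = 1/2 × 1/2 × 2/5 × 1/3 = 2/60 = 1/30.

1/30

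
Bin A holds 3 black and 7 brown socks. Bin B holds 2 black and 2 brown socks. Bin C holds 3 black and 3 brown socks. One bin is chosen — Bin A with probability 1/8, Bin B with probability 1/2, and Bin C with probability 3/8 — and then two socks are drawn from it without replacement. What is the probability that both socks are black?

From Bin A: P(both black) = (3/10)(2/9) = 1/15.
From Bin B: P(both black) = (2/4)(1/3) = 1/6.
From Bin C: P(both black) = (3/6)(2/5) = 1/5.
Total probability = (1/8)(1/15) + (1/2)(1/6) + (3/8)(1/5) = 1/6.

1/6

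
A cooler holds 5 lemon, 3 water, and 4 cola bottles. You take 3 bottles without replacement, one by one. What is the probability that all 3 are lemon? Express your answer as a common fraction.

P = 5/12 × 4/11 × 3/10 = 60/1320 = 1/22.

1/22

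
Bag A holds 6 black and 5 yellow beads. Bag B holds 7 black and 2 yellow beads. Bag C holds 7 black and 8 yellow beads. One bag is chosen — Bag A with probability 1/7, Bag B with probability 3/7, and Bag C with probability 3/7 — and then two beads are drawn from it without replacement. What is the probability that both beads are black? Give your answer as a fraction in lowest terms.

577/1540

From Bag A: P(both black) = (6/11)(5/10) = 3/11.
From Bag B: P(both black) = (7/9)(6/8) = 7/12.
From Bag C: P(both black) = (7/15)(6/14) = 1/5.
Total probability = (1/7)(3/11) + (3/7)(7/12) + (3/7)(1/5) = 577/1540.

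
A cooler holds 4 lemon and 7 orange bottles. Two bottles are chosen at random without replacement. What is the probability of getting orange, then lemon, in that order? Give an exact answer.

Chain rule:
P = 7/11 × 4/10 = 28/110 = 14/55.

14/55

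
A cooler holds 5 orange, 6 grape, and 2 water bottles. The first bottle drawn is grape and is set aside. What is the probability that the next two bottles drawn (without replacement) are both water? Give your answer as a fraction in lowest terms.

1/66

After the first draw, 2 of the remaining 12 bottles are water.
P = 2/12 × 1/11 = 2/132 = 1/66.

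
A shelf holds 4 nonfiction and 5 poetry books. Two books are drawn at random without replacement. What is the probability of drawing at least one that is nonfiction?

P(no nonfiction) = 5/9 × 4/8 = 20/72 = 5/18.
P(at least one) = 1 − 5/18 = 13/18.

13/18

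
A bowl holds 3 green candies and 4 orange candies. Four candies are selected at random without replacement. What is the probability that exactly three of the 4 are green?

One ordering (green drawn first) has probability 3/7 × 2/6 × 1/5 × 4/4 = 24/840 = 1/35.
There are C(4,3) = 4 such orderings, each equally likely, so P = 4 × 1/35 = 4/35.

4/35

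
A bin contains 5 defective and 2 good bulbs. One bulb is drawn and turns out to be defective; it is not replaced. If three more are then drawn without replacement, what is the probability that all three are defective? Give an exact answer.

With the first bulb removed, 4 defective remain out of 6.
P = 4/6 × 3/5 × 2/4 = 24/120 = 1/5.

1/5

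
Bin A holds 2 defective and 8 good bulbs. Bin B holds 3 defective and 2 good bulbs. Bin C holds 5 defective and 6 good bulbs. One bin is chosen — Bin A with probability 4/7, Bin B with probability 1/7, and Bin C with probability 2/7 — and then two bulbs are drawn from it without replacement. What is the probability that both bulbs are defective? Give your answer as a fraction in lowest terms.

149/1386

From Bin A: P(both defective) = (2/10)(1/9) = 1/45.
From Bin B: P(both defective) = (3/5)(2/4) = 3/10.
From Bin C: P(both defective) = (5/11)(4/10) = 2/11.
Total probability = (4/7)(1/45) + (1/7)(3/10) + (2/7)(2/11) = 149/1386.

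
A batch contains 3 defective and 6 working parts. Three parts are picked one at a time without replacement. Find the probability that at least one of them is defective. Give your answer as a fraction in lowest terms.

P(no defective) = 6/9 × 5/8 × 4/7 = 120/504 = 5/21.
P(at least one) = 1 − 5/21 = 16/21.

16/21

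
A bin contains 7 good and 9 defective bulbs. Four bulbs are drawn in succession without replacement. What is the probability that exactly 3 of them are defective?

21/65

One ordering (defective drawn first) has probability 9/16 × 8/15 × 7/14 × 7/13 = 3528/43680 = 21/260.
There are C(4,3) = 4 such orderings, each equally likely, so P = 4 × 21/260 = 21/65.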